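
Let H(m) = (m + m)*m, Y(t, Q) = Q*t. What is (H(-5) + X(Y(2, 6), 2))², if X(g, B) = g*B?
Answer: 5476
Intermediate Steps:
X(g, B) = B*g
H(m) = 2*m² (H(m) = (2*m)*m = 2*m²)
(H(-5) + X(Y(2, 6), 2))² = (2*(-5)² + 2*(6*2))² = (2*25 + 2*12)² = (50 + 24)² = 74² = 5476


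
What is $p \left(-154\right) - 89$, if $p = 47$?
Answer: $-7327$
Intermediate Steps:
$p \left(-154\right) - 89 = 47 \left(-154\right) - 89 = -7238 - 89 = -7327$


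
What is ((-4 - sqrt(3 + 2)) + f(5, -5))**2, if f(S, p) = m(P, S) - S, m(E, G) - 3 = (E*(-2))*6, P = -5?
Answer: (54 - sqrt(5))**2 ≈ 2679.5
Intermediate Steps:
m(E, G) = 3 - 12*E (m(E, G) = 3 + (E*(-2))*6 = 3 - 2*E*6 = 3 - 12*E)
f(S, p) = 63 - S (f(S, p) = (3 - 12*(-5)) - S = (3 + 60) - S = 63 - S)
((-4 - sqrt(3 + 2)) + f(5, -5))**2 = ((-4 - sqrt(3 + 2)) + (63 - 1*5))**2 = ((-4 - sqrt(5)) + (63 - 5))**2 = ((-4 - sqrt(5)) + 58)**2 = (54 - sqrt(5))**2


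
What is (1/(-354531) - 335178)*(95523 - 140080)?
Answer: 5294752489112083/354531 ≈ 1.4935e+10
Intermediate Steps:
(1/(-354531) - 335178)*(95523 - 140080) = (-1/354531 - 335178)*(-44557) = -118830991519/354531*(-44557) = 5294752489112083/354531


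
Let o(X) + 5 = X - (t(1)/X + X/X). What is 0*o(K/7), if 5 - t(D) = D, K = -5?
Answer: 0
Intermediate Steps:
t(D) = 5 - D
o(X) = -6 + X - 4/X (o(X) = -5 + (X - ((5 - 1*1)/X + X/X)) = -5 + (X - ((5 - 1)/X + 1)) = -5 + (X - (4/X + 1)) = -5 + (X - (1 + 4/X)) = -5 + (X + (-1 - 4/X)) = -5 + (-1 + X - 4/X) = -6 + X - 4/X)
0*o(K/7) = 0*(-6 - 5/7 - 4/((-5/7))) = 0*(-6 - 5*⅐ - 4/((-5*⅐))) = 0*(-6 - 5/7 - 4/(-5/7)) = 0*(-6 - 5/7 - 4*(-7/5)) = 0*(-6 - 5/7 + 28/5) = 0*(-39/35) = 0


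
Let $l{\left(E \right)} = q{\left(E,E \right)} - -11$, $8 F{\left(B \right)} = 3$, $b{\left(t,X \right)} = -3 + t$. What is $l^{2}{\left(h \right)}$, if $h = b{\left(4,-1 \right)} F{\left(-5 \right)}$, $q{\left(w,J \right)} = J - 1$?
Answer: $\frac{6889}{64} \approx 107.64$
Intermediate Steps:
$q{\left(w,J \right)} = -1 + J$
$F{\left(B \right)} = \frac{3}{8}$ ($F{\left(B \right)} = \frac{1}{8} \cdot 3 = \frac{3}{8}$)
$h = \frac{3}{8}$ ($h = \left(-3 + 4\right) \frac{3}{8} = 1 \cdot \frac{3}{8} = \frac{3}{8} \approx 0.375$)
$l{\left(E \right)} = 10 + E$ ($l{\left(E \right)} = \left(-1 + E\right) - -11 = \left(-1 + E\right) + 11 = 10 + E$)
$l^{2}{\left(h \right)} = \left(10 + \frac{3}{8}\right)^{2} = \left(\frac{83}{8}\right)^{2} = \frac{6889}{64}$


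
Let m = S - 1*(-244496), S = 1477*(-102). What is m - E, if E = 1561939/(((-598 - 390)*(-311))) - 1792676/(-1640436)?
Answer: 11824568601884861/126013372212 ≈ 93836.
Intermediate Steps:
S = -150654
m = 93842 (m = -150654 - 1*(-244496) = -150654 + 244496 = 93842)
E = 778273233643/126013372212 (E = 1561939/((-988*(-311))) - 1792676*(-1/1640436) = 1561939/307268 + 448169/410109 = 778273233643/126013372212 ≈ 6.1761)
m - E = 93842 - 1*778273233643/126013372212 = 93842 - 778273233643/126013372212 = 11824568601884861/126013372212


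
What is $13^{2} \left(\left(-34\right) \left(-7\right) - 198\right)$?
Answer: $6760$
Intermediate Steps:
$13^{2} \left(\left(-34\right) \left(-7\right) - 198\right) = 169 \left(238 - 198\right) = 169 \cdot 40 = 6760$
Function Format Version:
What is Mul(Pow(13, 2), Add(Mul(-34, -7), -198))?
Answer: 6760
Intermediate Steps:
Mul(Pow(13, 2), Add(Mul(-34, -7), -198)) = Mul(169, Add(238, -198)) = Mul(169, 40) = 6760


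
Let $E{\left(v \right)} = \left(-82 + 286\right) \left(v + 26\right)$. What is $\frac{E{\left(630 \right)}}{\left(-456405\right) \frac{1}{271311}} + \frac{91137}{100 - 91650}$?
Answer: $- \frac{221602131346779}{2785591850} \approx -79553.0$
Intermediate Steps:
$E{\left(v \right)} = 5304 + 204 v$ ($E{\left(v \right)} = 204 \left(26 + v\right) = 5304 + 204 v$)
$\frac{E{\left(630 \right)}}{\left(-456405\right) \frac{1}{271311}} + \frac{91137}{100 - 91650} = \frac{5304 + 204 \cdot 630}{\left(-456405\right) \frac{1}{271311}} + \frac{91137}{100 - 91650} = \frac{5304 + 128520}{\left(-456405\right) \frac{1}{271311}} + \frac{91137}{100 - 91650} = \frac{133824}{- \frac{152135}{90437}} + \frac{91137}{-91550} = 133824 \left(- \frac{90437}{152135}\right) + 91137 \left(- \frac{1}{91550}\right) = - \frac{12102641088}{152135} - \frac{91137}{91550} = - \frac{221602131346779}{2785591850}$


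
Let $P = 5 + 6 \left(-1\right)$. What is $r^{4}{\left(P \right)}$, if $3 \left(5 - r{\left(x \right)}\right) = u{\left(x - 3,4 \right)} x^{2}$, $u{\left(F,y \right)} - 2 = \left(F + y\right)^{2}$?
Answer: $\frac{28561}{81} \approx 352.6$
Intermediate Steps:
$u{\left(F,y \right)} = 2 + \left(F + y\right)^{2}$
$P = -1$ ($P = 5 - 6 = -1$)
$r{\left(x \right)} = 5 - \frac{x^{2} \left(2 + \left(1 + x\right)^{2}\right)}{3}$ ($r{\left(x \right)} = 5 - \frac{\left(2 + \left(\left(x - 3\right) + 4\right)^{2}\right) x^{2}}{3} = 5 - \frac{\left(2 + \left(\left(-3 + x\right) + 4\right)^{2}\right) x^{2}}{3} = 5 - \frac{\left(2 + \left(1 + x\right)^{2}\right) x^{2}}{3} = 5 - \frac{x^{2} \left(2 + \left(1 + x\right)^{2}\right)}{3}$)
$r^{4}{\left(P \right)} = \left(5 - \frac{\left(-1\right)^{2} \left(2 + \left(1 - 1\right)^{2}\right)}{3}\right)^{4} = \left(5 - \frac{2 + 0^{2}}{3}\right)^{4} = \left(5 - \frac{2 + 0}{3}\right)^{4} = \left(5 - \frac{1}{3} \cdot 2\right)^{4} = \left(5 - \frac{2}{3}\right)^{4} = \left(\frac{13}{3}\right)^{4} = \frac{28561}{81}$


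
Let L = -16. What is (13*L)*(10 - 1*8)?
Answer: -416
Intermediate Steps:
(13*L)*(10 - 1*8) = (13*(-16))*(10 - 1*8) = -208*(10 - 8) = -208*2 = -416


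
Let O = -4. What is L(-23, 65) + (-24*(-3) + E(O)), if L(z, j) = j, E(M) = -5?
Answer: 132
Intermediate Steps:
L(-23, 65) + (-24*(-3) + E(O)) = 65 + (-24*(-3) - 5) = 65 + (72 - 5) = 65 + 67 = 132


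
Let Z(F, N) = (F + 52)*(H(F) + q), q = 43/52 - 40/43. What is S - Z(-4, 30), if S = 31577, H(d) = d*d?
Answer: 17225003/559 ≈ 30814.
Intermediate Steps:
H(d) = d²
q = -231/2236 (q = 43*(1/52) - 40*1/43 = 43/52 - 40/43 = -231/2236 ≈ -0.10331)
Z(F, N) = (52 + F)*(-231/2236 + F²) (Z(F, N) = (F + 52)*(F² - 231/2236) = (52 + F)*(-231/2236 + F²))
S - Z(-4, 30) = 31577 - (-231/43 + (-4)³ + 52*(-4)² - 231/2236*(-4)) = 31577 - (-231/43 - 64 + 52*16 + 231/559) = 31577 - (-231/43 - 64 + 832 + 231/559) = 31577 - 1*426540/559 = 31577 - 426540/559 = 17225003/559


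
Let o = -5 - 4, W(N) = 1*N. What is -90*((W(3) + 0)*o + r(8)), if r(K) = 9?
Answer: 1620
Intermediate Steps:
W(N) = N
o = -9
-90*((W(3) + 0)*o + r(8)) = -90*((3 + 0)*(-9) + 9) = -90*(3*(-9) + 9) = -90*(-27 + 9) = -90*(-18) = 1620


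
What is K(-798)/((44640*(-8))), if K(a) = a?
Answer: 133/59520 ≈ 0.0022345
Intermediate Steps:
K(-798)/((44640*(-8))) = -798/(44640*(-8)) = -798/(-357120) = -798*(-1/357120) = 133/59520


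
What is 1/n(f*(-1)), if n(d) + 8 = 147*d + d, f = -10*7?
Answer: 1/10352 ≈ 9.6600e-5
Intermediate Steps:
f = -70
n(d) = -8 + 148*d (n(d) = -8 + (147*d + d) = -8 + 148*d)
1/n(f*(-1)) = 1/(-8 + 148*(-70*(-1))) = 1/(-8 + 148*70) = 1/(-8 + 10360) = 1/10352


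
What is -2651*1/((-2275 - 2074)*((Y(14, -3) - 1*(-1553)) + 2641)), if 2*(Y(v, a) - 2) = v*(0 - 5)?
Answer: 2651/18096189 ≈ 0.00014649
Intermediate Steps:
Y(v, a) = 2 - 5*v/2 (Y(v, a) = 2 + (v*(0 - 5))/2 = 2 + (v*(-5))/2 = 2 + (-5*v)/2 = 2 - 5*v/2)
-2651*1/((-2275 - 2074)*((Y(14, -3) - 1*(-1553)) + 2641)) = -2651*1/((-2275 - 2074)*(((2 - 5/2*14) - 1*(-1553)) + 2641)) = -2651*(-1/(4349*(((2 - 35) + 1553) + 2641))) = -2651*(-1/(4349*((-33 + 1553) + 2641))) = -2651*(-1/(4349*(1520 + 2641))) = -2651/((-4349*4161)) = -2651/(-18096189) = -2651*(-1/18096189) = 2651/18096189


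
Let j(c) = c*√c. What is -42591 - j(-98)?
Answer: -42591 + 686*I*√2 ≈ -42591.0 + 970.15*I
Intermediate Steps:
j(c) = c^(3/2)
-42591 - j(-98) = -42591 - (-98)^(3/2) = -42591 - (-686)*I*√2 = -42591 + 686*I*√2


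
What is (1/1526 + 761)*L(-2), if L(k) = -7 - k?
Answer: -5806435/1526 ≈ -3805.0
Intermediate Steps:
(1/1526 + 761)*L(-2) = (1/1526 + 761)*(-7 - 1*(-2)) = (1/1526 + 761)*(-7 + 2) = (1161287/1526)*(-5) = -5806435/1526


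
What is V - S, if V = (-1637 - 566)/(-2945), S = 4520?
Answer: -13309197/2945 ≈ -4519.3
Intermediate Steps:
V = 2203/2945 (V = -2203*(-1/2945) = 2203/2945 ≈ 0.74805)
V - S = 2203/2945 - 1*4520 = 2203/2945 - 4520 = -13309197/2945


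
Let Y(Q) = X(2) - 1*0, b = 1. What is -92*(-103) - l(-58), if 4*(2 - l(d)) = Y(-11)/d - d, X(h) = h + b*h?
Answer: 275166/29 ≈ 9488.5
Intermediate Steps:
X(h) = 2*h (X(h) = h + 1*h = h + h = 2*h)
Y(Q) = 4 (Y(Q) = 2*2 - 1*0 = 4 + 0 = 4)
l(d) = 2 - 1/d + d/4 (l(d) = 2 - (4/d - d)/4 = 2 - (-d + 4/d)/4 = 2 + (-1/d + d/4) = 2 - 1/d + d/4)
-92*(-103) - l(-58) = -92*(-103) - (2 - 1/(-58) + (¼)*(-58)) = 9476 - (2 - 1*(-1/58) - 29/2) = 9476 - (2 + 1/58 - 29/2) = 9476 - 1*(-362/29) = 9476 + 362/29 = 275166/29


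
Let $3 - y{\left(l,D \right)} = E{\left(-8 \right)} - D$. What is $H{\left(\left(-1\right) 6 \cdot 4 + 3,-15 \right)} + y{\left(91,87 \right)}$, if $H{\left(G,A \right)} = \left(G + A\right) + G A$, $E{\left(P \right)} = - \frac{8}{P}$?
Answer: $368$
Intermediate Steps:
$y{\left(l,D \right)} = 2 + D$ ($y{\left(l,D \right)} = 3 - \left(- \frac{8}{-8} - D\right) = 3 - \left(\left(-8\right) \left(- \frac{1}{8}\right) - D\right) = 3 - \left(1 - D\right) = 3 + \left(-1 + D\right) = 2 + D$)
$H{\left(G,A \right)} = A + G + A G$ ($H{\left(G,A \right)} = \left(A + G\right) + A G = A + G + A G$)
$H{\left(\left(-1\right) 6 \cdot 4 + 3,-15 \right)} + y{\left(91,87 \right)} = \left(-15 + \left(\left(-1\right) 6 \cdot 4 + 3\right) - 15 \left(\left(-1\right) 6 \cdot 4 + 3\right)\right) + \left(2 + 87\right) = \left(-15 + \left(\left(-6\right) 4 + 3\right) - 15 \left(\left(-6\right) 4 + 3\right)\right) + 89 = \left(-15 + \left(-24 + 3\right) - 15 \left(-24 + 3\right)\right) + 89 = \left(-15 - 21 - -315\right) + 89 = \left(-15 - 21 + 315\right) + 89 = 279 + 89 = 368$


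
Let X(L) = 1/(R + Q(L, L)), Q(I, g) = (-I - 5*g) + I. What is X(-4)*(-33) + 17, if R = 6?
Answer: 409/26 ≈ 15.731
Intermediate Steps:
Q(I, g) = -5*g
X(L) = 1/(6 - 5*L)
X(-4)*(-33) + 17 = -1/(-6 + 5*(-4))*(-33) + 17 = -1/(-6 - 20)*(-33) + 17 = -1/(-26)*(-33) + 17 = -1*(-1/26)*(-33) + 17 = (1/26)*(-33) + 17 = -33/26 + 17 = 409/26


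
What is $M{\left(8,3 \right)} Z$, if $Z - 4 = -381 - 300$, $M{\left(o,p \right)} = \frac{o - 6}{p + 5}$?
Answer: $- \frac{677}{4} \approx -169.25$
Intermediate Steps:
$M{\left(o,p \right)} = \frac{-6 + o}{5 + p}$
$Z = -677$ ($Z = 4 - 681 = -677$)
$M{\left(8,3 \right)} Z = \frac{-6 + 8}{5 + 3} \left(-677\right) = \frac{1}{8} \cdot 2 \left(-677\right) = \frac{1}{4} \left(-677\right) = - \frac{677}{4}$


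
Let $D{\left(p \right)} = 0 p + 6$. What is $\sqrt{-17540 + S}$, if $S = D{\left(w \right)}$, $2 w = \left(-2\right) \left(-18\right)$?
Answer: $i \sqrt{17534} \approx 132.42 i$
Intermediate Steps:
$w = 18$ ($w = \frac{\left(-2\right) \left(-18\right)}{2} = \frac{1}{2} \cdot 36 = 18$)
$D{\left(p \right)} = 6$ ($D{\left(p \right)} = 0 + 6 = 6$)
$S = 6$
$\sqrt{-17540 + S} = \sqrt{-17540 + 6} = \sqrt{-17534} = i \sqrt{17534}$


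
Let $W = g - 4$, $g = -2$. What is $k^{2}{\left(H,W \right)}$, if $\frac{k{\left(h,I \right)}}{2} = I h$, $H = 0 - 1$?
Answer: $144$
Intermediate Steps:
$H = -1$ ($H = 0 - 1 = -1$)
$W = -6$ ($W = -2 - 4 = -6$)
$k{\left(h,I \right)} = 2 I h$
$k^{2}{\left(H,W \right)} = \left(2 \left(-6\right) \left(-1\right)\right)^{2} = 12^{2} = 144$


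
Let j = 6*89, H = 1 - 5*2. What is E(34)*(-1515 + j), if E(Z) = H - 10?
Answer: 18639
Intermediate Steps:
H = -9 (H = 1 - 10 = -9)
j = 534
E(Z) = -19 (E(Z) = -9 - 10 = -19)
E(34)*(-1515 + j) = -19*(-1515 + 534) = -19*(-981) = 18639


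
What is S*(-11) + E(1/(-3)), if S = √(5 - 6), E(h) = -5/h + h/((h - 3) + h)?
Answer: 166/11 - 11*I ≈ 15.091 - 11.0*I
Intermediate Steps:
E(h) = -5/h + h/(-3 + 2*h) (E(h) = -5/h + h/((-3 + h) + h) = -5/h + h/(-3 + 2*h))
S = I (S = √(-1) = I ≈ 1.0*I)
S*(-11) + E(1/(-3)) = I*(-11) + (15 + (1/(-3))² - 10/(-3))/((1/(-3))*(-3 + 2/(-3))) = -11*I + (15 + (-⅓)² - 10*(-⅓))/((-⅓)*(-3 + 2*(-⅓))) = -11*I - 3*(15 + ⅑ + 10/3)/(-3 - ⅔) = -11*I - 3*166/9/(-11/3) = -11*I - 3*(-3/11)*166/9 = -11*I + 166/11 = 166/11 - 11*I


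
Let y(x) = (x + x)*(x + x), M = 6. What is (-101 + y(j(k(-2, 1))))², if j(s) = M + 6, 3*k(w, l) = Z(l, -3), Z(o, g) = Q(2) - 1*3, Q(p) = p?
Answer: 225625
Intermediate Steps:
Z(o, g) = -1 (Z(o, g) = 2 - 1*3 = 2 - 3 = -1)
k(w, l) = -⅓ (k(w, l) = (⅓)*(-1) = -⅓)
j(s) = 12 (j(s) = 6 + 6 = 12)
y(x) = 4*x² (y(x) = (2*x)*(2*x) = 4*x²)
(-101 + y(j(k(-2, 1))))² = (-101 + 4*12²)² = (-101 + 4*144)² = (-101 + 576)² = 475² = 225625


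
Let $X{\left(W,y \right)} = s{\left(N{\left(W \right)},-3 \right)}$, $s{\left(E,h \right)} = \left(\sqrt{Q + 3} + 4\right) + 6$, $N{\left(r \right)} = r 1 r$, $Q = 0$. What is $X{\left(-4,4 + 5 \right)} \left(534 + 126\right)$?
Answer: $6600 + 660 \sqrt{3} \approx 7743.2$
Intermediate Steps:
$N{\left(r \right)} = r^{2}$ ($N{\left(r \right)} = r r = r^{2}$)
$s{\left(E,h \right)} = 10 + \sqrt{3}$ ($s{\left(E,h \right)} = \left(\sqrt{0 + 3} + 4\right) + 6 = \left(\sqrt{3} + 4\right) + 6 = \left(4 + \sqrt{3}\right) + 6 = 10 + \sqrt{3}$)
$X{\left(W,y \right)} = 10 + \sqrt{3}$
$X{\left(-4,4 + 5 \right)} \left(534 + 126\right) = \left(10 + \sqrt{3}\right) \left(534 + 126\right) = \left(10 + \sqrt{3}\right) 660 = 6600 + 660 \sqrt{3}$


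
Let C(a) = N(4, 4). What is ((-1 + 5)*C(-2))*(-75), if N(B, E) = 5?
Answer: -1500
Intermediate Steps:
C(a) = 5
((-1 + 5)*C(-2))*(-75) = ((-1 + 5)*5)*(-75) = (4*5)*(-75) = 20*(-75) = -1500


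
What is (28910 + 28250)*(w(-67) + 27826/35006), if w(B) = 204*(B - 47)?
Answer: -23266169471800/17503 ≈ -1.3293e+9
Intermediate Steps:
w(B) = -9588 + 204*B (w(B) = 204*(-47 + B) = -9588 + 204*B)
(28910 + 28250)*(w(-67) + 27826/35006) = (28910 + 28250)*((-9588 + 204*(-67)) + 27826/35006) = 57160*((-9588 - 13668) + 27826*(1/35006)) = 57160*(-23256 + 13913/17503) = 57160*(-407035855/17503) = -23266169471800/17503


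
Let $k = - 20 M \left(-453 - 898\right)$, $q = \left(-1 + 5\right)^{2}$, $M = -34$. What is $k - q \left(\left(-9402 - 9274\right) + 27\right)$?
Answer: $-620296$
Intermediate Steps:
$q = 16$ ($q = 4^{2} = 16$)
$k = -918680$ ($k = \left(-20\right) \left(-34\right) \left(-453 - 898\right) = 680 \left(-1351\right) = -918680$)
$k - q \left(\left(-9402 - 9274\right) + 27\right) = -918680 - 16 \left(\left(-9402 - 9274\right) + 27\right) = -918680 - 16 \left(-18676 + 27\right) = -918680 - 16 \left(-18649\right) = -918680 - -298384 = -918680 + 298384 = -620296$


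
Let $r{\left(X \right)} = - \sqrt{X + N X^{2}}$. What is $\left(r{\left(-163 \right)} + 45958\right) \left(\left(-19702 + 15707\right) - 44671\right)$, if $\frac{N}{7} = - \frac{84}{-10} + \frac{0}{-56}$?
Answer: $-2236592028 + \frac{48666 \sqrt{39052355}}{5} \approx -2.1758 \cdot 10^{9}$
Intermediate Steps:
$N = \frac{294}{5}$ ($N = 7 \left(- \frac{84}{-10} + \frac{0}{-56}\right) = 7 \left(\left(-84\right) \left(- \frac{1}{10}\right) + 0 \left(- \frac{1}{56}\right)\right) = 7 \left(\frac{42}{5} + 0\right) = 7 \cdot \frac{42}{5} = \frac{294}{5} \approx 58.8$)
$r{\left(X \right)} = - \sqrt{X + \frac{294 X^{2}}{5}}$
$\left(r{\left(-163 \right)} + 45958\right) \left(\left(-19702 + 15707\right) - 44671\right) = \left(- \frac{\sqrt{5} \sqrt{- 163 \left(5 + 294 \left(-163\right)\right)}}{5} + 45958\right) \left(\left(-19702 + 15707\right) - 44671\right) = \left(- \frac{\sqrt{5} \sqrt{- 163 \left(5 - 47922\right)}}{5} + 45958\right) \left(-3995 - 44671\right) = \left(- \frac{\sqrt{5} \sqrt{\left(-163\right) \left(-47917\right)}}{5} + 45958\right) \left(-48666\right) = \left(- \frac{\sqrt{5} \sqrt{7810471}}{5} + 45958\right) \left(-48666\right) = \left(- \frac{\sqrt{39052355}}{5} + 45958\right) \left(-48666\right) = \left(45958 - \frac{\sqrt{39052355}}{5}\right) \left(-48666\right) = -2236592028 + \frac{48666 \sqrt{39052355}}{5}$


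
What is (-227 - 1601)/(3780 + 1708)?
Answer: -457/1372 ≈ -0.33309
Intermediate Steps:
(-227 - 1601)/(3780 + 1708) = -1828/5488 = -1828*1/5488 = -457/1372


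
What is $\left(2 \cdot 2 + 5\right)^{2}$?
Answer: $81$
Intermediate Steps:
$\left(2 \cdot 2 + 5\right)^{2} = \left(4 + 5\right)^{2} = 9^{2} = 81$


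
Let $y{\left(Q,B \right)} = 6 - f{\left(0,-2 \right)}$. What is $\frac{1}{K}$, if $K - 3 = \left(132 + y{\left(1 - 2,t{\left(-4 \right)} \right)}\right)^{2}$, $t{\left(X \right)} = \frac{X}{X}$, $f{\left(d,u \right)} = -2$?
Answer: $\frac{1}{19603} \approx 5.1013 \cdot 10^{-5}$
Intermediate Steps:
$t{\left(X \right)} = 1$
$y{\left(Q,B \right)} = 8$ ($y{\left(Q,B \right)} = 6 - -2 = 6 + 2 = 8$)
$K = 19603$ ($K = 3 + \left(132 + 8\right)^{2} = 3 + 140^{2} = 3 + 19600 = 19603$)
$\frac{1}{K} = \frac{1}{19603}$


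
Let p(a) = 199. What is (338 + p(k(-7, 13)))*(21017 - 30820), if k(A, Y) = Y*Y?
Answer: -5264211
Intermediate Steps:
k(A, Y) = Y**2
(338 + p(k(-7, 13)))*(21017 - 30820) = (338 + 199)*(21017 - 30820) = 537*(-9803) = -5264211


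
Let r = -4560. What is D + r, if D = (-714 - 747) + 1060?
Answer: -4961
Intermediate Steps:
D = -401 (D = -1461 + 1060 = -401)
D + r = -401 - 4560 = -4961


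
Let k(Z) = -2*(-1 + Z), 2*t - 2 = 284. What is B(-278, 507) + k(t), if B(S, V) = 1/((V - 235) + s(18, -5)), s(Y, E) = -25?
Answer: -70147/247 ≈ -284.00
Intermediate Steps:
B(S, V) = 1/(-260 + V) (B(S, V) = 1/((V - 235) - 25) = 1/((-235 + V) - 25) = 1/(-260 + V))
t = 143 (t = 1 + (½)*284 = 1 + 142 = 143)
k(Z) = 2 - 2*Z
B(-278, 507) + k(t) = 1/(-260 + 507) + (2 - 2*143) = 1/247 + (2 - 286) = 1/247 - 284 = -70147/247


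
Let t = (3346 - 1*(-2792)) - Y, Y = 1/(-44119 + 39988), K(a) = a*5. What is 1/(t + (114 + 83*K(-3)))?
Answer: 4131/20683918 ≈ 0.00019972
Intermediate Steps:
K(a) = 5*a
Y = -1/4131 (Y = 1/(-4131) = -1/4131 ≈ -0.00024207)
t = 25356079/4131 (t = (3346 - 1*(-2792)) - 1*(-1/4131) = (3346 + 2792) + 1/4131 = 6138 + 1/4131 = 25356079/4131 ≈ 6138.0)
1/(t + (114 + 83*K(-3))) = 1/(25356079/4131 + (114 + 83*(5*(-3)))) = 1/(25356079/4131 + (114 + 83*(-15))) = 1/(25356079/4131 + (114 - 1245)) = 1/(25356079/4131 - 1131) = 1/(20683918/4131) = 4131/20683918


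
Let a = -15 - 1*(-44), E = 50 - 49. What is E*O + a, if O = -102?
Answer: -73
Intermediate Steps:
E = 1
a = 29 (a = -15 + 44 = 29)
E*O + a = 1*(-102) + 29 = -102 + 29 = -73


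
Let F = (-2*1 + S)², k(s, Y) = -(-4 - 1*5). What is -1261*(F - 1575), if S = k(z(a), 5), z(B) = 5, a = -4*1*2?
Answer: 1924286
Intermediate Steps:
a = -8 (a = -4*2 = -8)
k(s, Y) = 9 (k(s, Y) = -(-4 - 5) = -1*(-9) = 9)
S = 9
F = 49 (F = (-2*1 + 9)² = (-2 + 9)² = 7² = 49)
-1261*(F - 1575) = -1261*(49 - 1575) = -1261*(-1526) = 1924286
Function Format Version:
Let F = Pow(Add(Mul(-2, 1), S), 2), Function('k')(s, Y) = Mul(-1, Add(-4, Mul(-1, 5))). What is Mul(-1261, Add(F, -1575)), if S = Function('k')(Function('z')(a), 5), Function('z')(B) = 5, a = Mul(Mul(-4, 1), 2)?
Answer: 1924286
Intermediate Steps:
a = -8 (a = Mul(-4, 2) = -8)
Function('k')(s, Y) = 9 (Function('k')(s, Y) = Mul(-1, Add(-4, -5)) = Mul(-1, -9) = 9)
S = 9
F = 49 (F = Pow(Add(Mul(-2, 1), 9), 2) = Pow(Add(-2, 9), 2) = Pow(7, 2) = 49)
Mul(-1261, Add(F, -1575)) = Mul(-1261, Add(49, -1575)) = Mul(-1261, -1526) = 1924286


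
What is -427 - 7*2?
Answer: -441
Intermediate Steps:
-427 - 7*2 = -427 - 1*14 = -427 - 14 = -441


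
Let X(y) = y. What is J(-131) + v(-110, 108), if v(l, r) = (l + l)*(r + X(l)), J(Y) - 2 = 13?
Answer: 455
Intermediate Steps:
J(Y) = 15 (J(Y) = 2 + 13 = 15)
v(l, r) = 2*l*(l + r) (v(l, r) = (l + l)*(r + l) = (2*l)*(l + r) = 2*l*(l + r))
J(-131) + v(-110, 108) = 15 + 2*(-110)*(-110 + 108) = 15 + 2*(-110)*(-2) = 15 + 440 = 455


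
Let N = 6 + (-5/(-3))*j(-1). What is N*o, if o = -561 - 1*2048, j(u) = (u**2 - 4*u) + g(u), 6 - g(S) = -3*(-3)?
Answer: -73052/3 ≈ -24351.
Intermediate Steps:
g(S) = -3 (g(S) = 6 - (-3)*(-3) = 6 - 1*9 = 6 - 9 = -3)
j(u) = -3 + u**2 - 4*u (j(u) = (u**2 - 4*u) - 3 = -3 + u**2 - 4*u)
N = 28/3 (N = 6 + (-5/(-3))*(-3 + (-1)**2 - 4*(-1)) = 6 + (-5*(-1/3))*(-3 + 1 + 4) = 6 + (5/3)*2 = 6 + 10/3 = 28/3 ≈ 9.3333)
o = -2609 (o = -561 - 2048 = -2609)
N*o = (28/3)*(-2609) = -73052/3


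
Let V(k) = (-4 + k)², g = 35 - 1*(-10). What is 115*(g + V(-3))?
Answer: 10810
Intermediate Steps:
g = 45 (g = 35 + 10 = 45)
115*(g + V(-3)) = 115*(45 + (-4 - 3)²) = 115*(45 + (-7)²) = 115*(45 + 49) = 115*94 = 10810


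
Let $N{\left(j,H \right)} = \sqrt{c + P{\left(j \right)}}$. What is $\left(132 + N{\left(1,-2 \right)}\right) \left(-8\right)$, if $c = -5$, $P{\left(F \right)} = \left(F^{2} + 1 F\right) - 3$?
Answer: $-1056 - 8 i \sqrt{6} \approx -1056.0 - 19.596 i$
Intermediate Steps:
$P{\left(F \right)} = -3 + F + F^{2}$ ($P{\left(F \right)} = \left(F^{2} + F\right) - 3 = \left(F + F^{2}\right) - 3 = -3 + F + F^{2}$)
$N{\left(j,H \right)} = \sqrt{-8 + j + j^{2}}$ ($N{\left(j,H \right)} = \sqrt{-5 + \left(-3 + j + j^{2}\right)} = \sqrt{-8 + j + j^{2}}$)
$\left(132 + N{\left(1,-2 \right)}\right) \left(-8\right) = \left(132 + \sqrt{-8 + 1 + 1^{2}}\right) \left(-8\right) = \left(132 + \sqrt{-8 + 1 + 1}\right) \left(-8\right) = \left(132 + \sqrt{-6}\right) \left(-8\right) = \left(132 + i \sqrt{6}\right) \left(-8\right) = -1056 - 8 i \sqrt{6}$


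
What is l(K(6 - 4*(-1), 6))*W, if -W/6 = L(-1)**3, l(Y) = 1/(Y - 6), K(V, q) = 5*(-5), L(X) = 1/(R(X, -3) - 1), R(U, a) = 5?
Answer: 3/992 ≈ 0.0030242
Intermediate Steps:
L(X) = 1/4 (L(X) = 1/(5 - 1) = 1/4)
K(V, q) = -25
l(Y) = 1/(-6 + Y)
W = -3/32 (W = -6*(1/4)**3 = -6*1/64 = -3/32 ≈ -0.093750)
l(K(6 - 4*(-1), 6))*W = -3/32/(-6 - 25) = -3/32/(-31) = -1/31*(-3/32) = 3/992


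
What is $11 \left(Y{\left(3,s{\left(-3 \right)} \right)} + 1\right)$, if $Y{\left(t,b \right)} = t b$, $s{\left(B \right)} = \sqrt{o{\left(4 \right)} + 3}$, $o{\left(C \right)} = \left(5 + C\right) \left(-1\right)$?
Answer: $11 + 33 i \sqrt{6} \approx 11.0 + 80.833 i$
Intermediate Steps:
$o{\left(C \right)} = -5 - C$
$s{\left(B \right)} = i \sqrt{6}$ ($s{\left(B \right)} = \sqrt{\left(-5 - 4\right) + 3} = \sqrt{-9 + 3} = \sqrt{-6} = i \sqrt{6}$)
$Y{\left(t,b \right)} = b t$
$11 \left(Y{\left(3,s{\left(-3 \right)} \right)} + 1\right) = 11 \left(i \sqrt{6} \cdot 3 + 1\right) = 11 \left(3 i \sqrt{6} + 1\right) = 11 \left(1 + 3 i \sqrt{6}\right) = 11 + 33 i \sqrt{6}$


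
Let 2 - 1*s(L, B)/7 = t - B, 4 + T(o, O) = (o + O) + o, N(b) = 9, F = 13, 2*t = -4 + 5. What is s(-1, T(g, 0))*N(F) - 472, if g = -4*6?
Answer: -7307/2 ≈ -3653.5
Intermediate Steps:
t = ½ (t = (-4 + 5)/2 = (½)*1 = ½ ≈ 0.50000)
g = -24 (g = -1*24 = -24)
T(o, O) = -4 + O + 2*o (T(o, O) = -4 + ((o + O) + o) = -4 + ((O + o) + o) = -4 + (O + 2*o) = -4 + O + 2*o)
s(L, B) = 21/2 + 7*B (s(L, B) = 14 - 7*(½ - B) = 14 + (-7/2 + 7*B) = 21/2 + 7*B)
s(-1, T(g, 0))*N(F) - 472 = (21/2 + 7*(-4 + 0 + 2*(-24)))*9 - 472 = (21/2 + 7*(-4 + 0 - 48))*9 - 472 = (21/2 + 7*(-52))*9 - 472 = (21/2 - 364)*9 - 472 = -707/2*9 - 472 = -6363/2 - 472 = -7307/2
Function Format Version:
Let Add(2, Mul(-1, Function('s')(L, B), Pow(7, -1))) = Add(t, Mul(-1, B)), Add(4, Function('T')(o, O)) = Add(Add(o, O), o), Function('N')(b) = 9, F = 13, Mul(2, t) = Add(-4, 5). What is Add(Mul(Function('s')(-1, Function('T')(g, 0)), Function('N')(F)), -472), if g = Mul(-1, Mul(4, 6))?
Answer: Rational(-7307, 2) ≈ -3653.5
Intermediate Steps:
t = Rational(1, 2) (t = Mul(Rational(1, 2), Add(-4, 5)) = Mul(Rational(1, 2), 1) = Rational(1, 2) ≈ 0.50000)
g = -24 (g = Mul(-1, 24) = -24)
Function('T')(o, O) = Add(-4, O, Mul(2, o)) (Function('T')(o, O) = Add(-4, Add(Add(o, O), o)) = Add(-4, Add(Add(O, o), o)) = Add(-4, Add(O, Mul(2, o))) = Add(-4, O, Mul(2, o)))
Function('s')(L, B) = Add(Rational(21, 2), Mul(7, B)) (Function('s')(L, B) = Add(14, Mul(-7, Add(Rational(1, 2), Mul(-1, B)))) = Add(14, Add(Rational(-7, 2), Mul(7, B))) = Add(Rational(21, 2), Mul(7, B)))
Add(Mul(Function('s')(-1, Function('T')(g, 0)), Function('N')(F)), -472) = Add(Mul(Add(Rational(21, 2), Mul(7, Add(-4, 0, Mul(2, -24)))), 9), -472) = Add(Mul(Add(Rational(21, 2), Mul(7, Add(-4, 0, -48))), 9), -472) = Add(Mul(Add(Rational(21, 2), Mul(7, -52)), 9), -472) = Add(Mul(Add(Rational(21, 2), -364), 9), -472) = Add(Mul(Rational(-707, 2), 9), -472) = Add(Rational(-6363, 2), -472) = Rational(-7307, 2)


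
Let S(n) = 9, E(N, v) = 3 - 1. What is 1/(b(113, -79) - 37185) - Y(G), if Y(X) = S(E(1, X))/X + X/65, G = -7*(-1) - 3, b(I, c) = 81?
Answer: -5574941/2411760 ≈ -2.3116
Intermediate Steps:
E(N, v) = 2
G = 4 (G = 7 - 3 = 4)
Y(X) = 9/X + X/65
1/(b(113, -79) - 37185) - Y(G) = 1/(81 - 37185) - (9/4 + (1/65)*4) = 1/(-37104) - (9*(¼) + 4/65) = -1/37104 - (9/4 + 4/65) = -1/37104 - 1*601/260 = -1/37104 - 601/260 = -5574941/2411760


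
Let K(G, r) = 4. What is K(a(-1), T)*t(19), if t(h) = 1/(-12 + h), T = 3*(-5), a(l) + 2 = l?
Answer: 4/7 ≈ 0.57143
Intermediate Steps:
a(l) = -2 + l
T = -15
K(a(-1), T)*t(19) = 4/(-12 + 19) = 4/7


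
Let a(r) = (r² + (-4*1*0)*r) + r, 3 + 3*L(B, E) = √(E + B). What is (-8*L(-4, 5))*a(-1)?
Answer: 0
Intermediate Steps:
L(B, E) = -1 + √(B + E)/3 (L(B, E) = -1 + √(E + B)/3 = -1 + √(B + E)/3)
a(r) = r + r² (a(r) = (r² + (-4*0)*r) + r = (r² + 0*r) + r = (r² + 0) + r = r² + r = r + r²)
(-8*L(-4, 5))*a(-1) = (-8*(-1 + √(-4 + 5)/3))*(-(1 - 1)) = (-8*(-1 + √1/3))*(-1*0) = -8*(-1 + (⅓)*1)*0 = -8*(-1 + ⅓)*0 = -8*(-⅔)*0 = (16/3)*0 = 0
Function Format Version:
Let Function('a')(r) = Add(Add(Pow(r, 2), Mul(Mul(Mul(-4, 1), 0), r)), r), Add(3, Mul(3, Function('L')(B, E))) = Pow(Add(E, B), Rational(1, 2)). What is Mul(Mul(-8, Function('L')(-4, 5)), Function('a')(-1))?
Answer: 0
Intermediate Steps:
Function('L')(B, E) = Add(-1, Mul(Rational(1, 3), Pow(Add(B, E), Rational(1, 2)))) (Function('L')(B, E) = Add(-1, Mul(Rational(1, 3), Pow(Add(E, B), Rational(1, 2)))) = Add(-1, Mul(Rational(1, 3), Pow(Add(B, E), Rational(1, 2)))))
Function('a')(r) = Add(r, Pow(r, 2)) (Function('a')(r) = Add(Add(Pow(r, 2), Mul(Mul(-4, 0), r)), r) = Add(Add(Pow(r, 2), Mul(0, r)), r) = Add(Add(Pow(r, 2), 0), r) = Add(Pow(r, 2), r) = Add(r, Pow(r, 2)))
Mul(Mul(-8, Function('L')(-4, 5)), Function('a')(-1)) = Mul(Mul(-8, Add(-1, Mul(Rational(1, 3), Pow(Add(-4, 5), Rational(1, 2))))), Mul(-1, Add(1, -1))) = Mul(Mul(-8, Add(-1, Mul(Rational(1, 3), Pow(1, Rational(1, 2))))), Mul(-1, 0)) = Mul(Mul(-8, Add(-1, Mul(Rational(1, 3), 1))), 0) = Mul(Mul(-8, Add(-1, Rational(1, 3))), 0) = Mul(Mul(-8, Rational(-2, 3)), 0) = Mul(Rational(16, 3), 0) = 0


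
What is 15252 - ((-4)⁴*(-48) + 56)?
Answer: 27484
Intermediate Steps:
15252 - ((-4)⁴*(-48) + 56) = 15252 - (256*(-48) + 56) = 15252 - (-12288 + 56) = 15252 - 1*(-12232) = 15252 + 12232 = 27484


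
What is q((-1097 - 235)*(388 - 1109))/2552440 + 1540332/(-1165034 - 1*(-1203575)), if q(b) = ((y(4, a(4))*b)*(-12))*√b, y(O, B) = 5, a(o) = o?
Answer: 513444/12847 - 8643348*√26677/63811 ≈ -22084.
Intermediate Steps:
q(b) = -60*b^(3/2) (q(b) = ((5*b)*(-12))*√b = (-60*b)*√b = -60*b^(3/2))
q((-1097 - 235)*(388 - 1109))/2552440 + 1540332/(-1165034 - 1*(-1203575)) = -60*5762232*√26677/2552440 + 1540332/(-1165034 - 1*(-1203575)) = -60*5762232*√26677*(1/2552440) + 1540332/(-1165034 + 1203575) = -345733920*√26677*(1/2552440) + 1540332/38541 = -345733920*√26677*(1/2552440) + 1540332*(1/38541) = -345733920*√26677*(1/2552440) + 513444/12847 = -8643348*√26677/63811 + 513444/12847 = 513444/12847 - 8643348*√26677/63811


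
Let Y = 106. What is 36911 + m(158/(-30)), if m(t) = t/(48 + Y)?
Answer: 85264331/2310 ≈ 36911.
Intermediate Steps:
m(t) = t/154 (m(t) = t/(48 + 106) = t/154)
36911 + m(158/(-30)) = 36911 + (158/(-30))/154 = 36911 + (158*(-1/30))/154 = 36911 + (1/154)*(-79/15) = 36911 - 79/2310 = 85264331/2310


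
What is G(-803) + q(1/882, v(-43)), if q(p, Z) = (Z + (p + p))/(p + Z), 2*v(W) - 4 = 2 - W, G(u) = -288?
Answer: -6202069/21610 ≈ -287.00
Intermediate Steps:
v(W) = 3 - W/2 (v(W) = 2 + (2 - W)/2 = 2 + (1 - W/2) = 3 - W/2)
q(p, Z) = (Z + 2*p)/(Z + p)
G(-803) + q(1/882, v(-43)) = -288 + ((3 - ½*(-43)) + 2/882)/((3 - ½*(-43)) + 1/882) = -288 + ((3 + 43/2) + 2*(1/882))/((3 + 43/2) + 1/882) = -288 + (49/2 + 1/441)/(49/2 + 1/882) = -288 + (21611/882)/(10805/441) = -288 + (441/10805)*(21611/882) = -288 + 21611/21610 = -6202069/21610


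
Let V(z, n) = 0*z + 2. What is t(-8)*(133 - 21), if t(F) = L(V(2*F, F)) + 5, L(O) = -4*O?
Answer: -336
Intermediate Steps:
V(z, n) = 2 (V(z, n) = 0 + 2 = 2)
t(F) = -3 (t(F) = -4*2 + 5 = -8 + 5 = -3)
t(-8)*(133 - 21) = -3*(133 - 21) = -3*112 = -336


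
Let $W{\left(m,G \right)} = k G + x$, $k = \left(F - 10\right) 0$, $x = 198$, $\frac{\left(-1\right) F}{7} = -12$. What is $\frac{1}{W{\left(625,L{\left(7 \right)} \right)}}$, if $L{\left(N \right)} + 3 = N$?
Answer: $\frac{1}{198} \approx 0.0050505$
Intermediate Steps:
$F = 84$ ($F = \left(-7\right) \left(-12\right) = 84$)
$L{\left(N \right)} = -3 + N$
$k = 0$ ($k = \left(84 - 10\right) 0 = 74 \cdot 0 = 0$)
$W{\left(m,G \right)} = 198$ ($W{\left(m,G \right)} = 0 G + 198 = 0 + 198 = 198$)
$\frac{1}{W{\left(625,L{\left(7 \right)} \right)}} = \frac{1}{198}$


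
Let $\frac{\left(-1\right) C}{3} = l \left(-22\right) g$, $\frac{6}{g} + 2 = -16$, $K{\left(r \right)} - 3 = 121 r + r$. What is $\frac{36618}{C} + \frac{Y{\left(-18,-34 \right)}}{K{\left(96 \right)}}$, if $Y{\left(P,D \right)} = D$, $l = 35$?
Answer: $- \frac{780011}{16401} \approx -47.559$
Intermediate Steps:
$K{\left(r \right)} = 3 + 122 r$ ($K{\left(r \right)} = 3 + \left(121 r + r\right) = 3 + 122 r$)
$g = - \frac{1}{3}$ ($g = \frac{6}{-2 - 16} = \frac{6}{-18} = 6 \left(- \frac{1}{18}\right) = - \frac{1}{3} \approx -0.33333$)
$C = -770$ ($C = - 3 \cdot 35 \left(-22\right) \left(- \frac{1}{3}\right) = - 3 \left(\left(-770\right) \left(- \frac{1}{3}\right)\right) = \left(-3\right) \frac{770}{3} = -770$)
$\frac{36618}{C} + \frac{Y{\left(-18,-34 \right)}}{K{\left(96 \right)}} = \frac{36618}{-770} - \frac{34}{3 + 122 \cdot 96} = 36618 \left(- \frac{1}{770}\right) - \frac{34}{3 + 11712} = - \frac{18309}{385} - \frac{34}{11715} = - \frac{780011}{16401}$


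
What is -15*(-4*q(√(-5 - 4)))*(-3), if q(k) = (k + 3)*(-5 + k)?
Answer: 4320 + 1080*I ≈ 4320.0 + 1080.0*I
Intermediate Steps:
q(k) = (-5 + k)*(3 + k) (q(k) = (3 + k)*(-5 + k) = (-5 + k)*(3 + k))
-15*(-4*q(√(-5 - 4)))*(-3) = -15*(-4*(-15 + (√(-5 - 4))² - 2*√(-5 - 4)))*(-3) = -15*(-4*(-15 + (√(-9))² - 6*I))*(-3) = -15*(-4*(-15 + (3*I)² - 6*I))*(-3) = -15*(-4*(-15 - 9 - 6*I))*(-3) = -15*(-4*(-24 - 6*I))*(-3) = -15*(96 + 24*I)*(-3) = -15*(-288 - 72*I) = 4320 + 1080*I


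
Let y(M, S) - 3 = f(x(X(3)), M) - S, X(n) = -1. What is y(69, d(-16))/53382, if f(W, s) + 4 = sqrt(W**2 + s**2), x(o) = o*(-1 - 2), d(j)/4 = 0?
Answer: -1/53382 + sqrt(530)/17794 ≈ 0.0012751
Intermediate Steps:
d(j) = 0 (d(j) = 4*0 = 0)
x(o) = -3*o (x(o) = o*(-3) = -3*o)
f(W, s) = -4 + sqrt(W**2 + s**2)
y(M, S) = -1 + sqrt(9 + M**2) - S (y(M, S) = 3 + ((-4 + sqrt((-3*(-1))**2 + M**2)) - S) = 3 + ((-4 + sqrt(3**2 + M**2)) - S) = 3 + ((-4 + sqrt(9 + M**2)) - S) = 3 + (-4 + sqrt(9 + M**2) - S) = -1 + sqrt(9 + M**2) - S)
y(69, d(-16))/53382 = (-1 + sqrt(9 + 69**2) - 1*0)/53382 = (-1 + sqrt(9 + 4761) + 0)*(1/53382) = (-1 + sqrt(4770) + 0)*(1/53382) = (-1 + 3*sqrt(530) + 0)*(1/53382) = (-1 + 3*sqrt(530))*(1/53382) = -1/53382 + sqrt(530)/17794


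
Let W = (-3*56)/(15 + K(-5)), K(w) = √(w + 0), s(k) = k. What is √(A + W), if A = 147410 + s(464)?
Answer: √2*√((1108971 + 73937*I*√5)/(15 + I*√5)) ≈ 384.53 + 0.0021238*I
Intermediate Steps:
K(w) = √w
A = 147874 (A = 147410 + 464 = 147874)
W = -168/(15 + I*√5) (W = (-3*56)/(15 + √(-5)) = -168/(15 + I*√5) ≈ -10.957 + 1.6333*I)
√(A + W) = √(147874 + (-252/23 + 84*I*√5/115)) = √(3400850/23 + 84*I*√5/115)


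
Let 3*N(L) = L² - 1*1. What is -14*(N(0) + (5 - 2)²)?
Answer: -364/3 ≈ -121.33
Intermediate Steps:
N(L) = -⅓ + L²/3 (N(L) = (L² - 1*1)/3 = (L² - 1)/3 = (-1 + L²)/3 = -⅓ + L²/3)
-14*(N(0) + (5 - 2)²) = -14*((-⅓ + (⅓)*0²) + (5 - 2)²) = -14*((-⅓ + (⅓)*0) + 3²) = -14*((-⅓ + 0) + 9) = -14*(-⅓ + 9) = -14*26/3 = -364/3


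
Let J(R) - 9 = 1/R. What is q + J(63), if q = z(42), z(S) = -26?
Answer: -1070/63 ≈ -16.984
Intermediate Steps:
J(R) = 9 + 1/R
q = -26
q + J(63) = -26 + (9 + 1/63) = -26 + 568/63 = -1070/63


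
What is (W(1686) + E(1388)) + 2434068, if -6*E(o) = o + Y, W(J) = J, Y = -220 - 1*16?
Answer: 2435562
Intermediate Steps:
Y = -236 (Y = -220 - 16 = -236)
E(o) = 118/3 - o/6 (E(o) = -(o - 236)/6 = -(-236 + o)/6 = 118/3 - o/6)
(W(1686) + E(1388)) + 2434068 = (1686 + (118/3 - 1/6*1388)) + 2434068 = (1686 + (118/3 - 694/3)) + 2434068 = (1686 - 192) + 2434068 = 1494 + 2434068 = 2435562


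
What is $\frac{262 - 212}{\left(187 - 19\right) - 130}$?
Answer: $\frac{25}{19} \approx 1.3158$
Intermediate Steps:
$\frac{262 - 212}{\left(187 - 19\right) - 130} = \frac{50}{\left(187 - 19\right) - 130} = \frac{50}{168 - 130} = \frac{50}{38} = 50 \cdot \frac{1}{38} = \frac{25}{19}$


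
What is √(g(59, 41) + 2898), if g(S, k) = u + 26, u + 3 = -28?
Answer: √2893 ≈ 53.787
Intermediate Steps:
u = -31 (u = -3 - 28 = -31)
g(S, k) = -5 (g(S, k) = -31 + 26 = -5)
√(g(59, 41) + 2898) = √(-5 + 2898) = √2893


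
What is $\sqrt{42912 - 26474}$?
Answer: $\sqrt{16438} \approx 128.21$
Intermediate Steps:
$\sqrt{42912 - 26474} = \sqrt{16438}$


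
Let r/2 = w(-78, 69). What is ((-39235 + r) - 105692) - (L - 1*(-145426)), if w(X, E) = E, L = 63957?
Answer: -354172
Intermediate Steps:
r = 138 (r = 2*69 = 138)
((-39235 + r) - 105692) - (L - 1*(-145426)) = ((-39235 + 138) - 105692) - (63957 - 1*(-145426)) = (-39097 - 105692) - (63957 + 145426) = -144789 - 1*209383 = -144789 - 209383 = -354172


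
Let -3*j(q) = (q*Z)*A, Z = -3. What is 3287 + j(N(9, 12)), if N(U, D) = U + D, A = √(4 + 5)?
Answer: 3350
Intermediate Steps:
A = 3 (A = √9 = 3)
N(U, D) = D + U
j(q) = 3*q (j(q) = -q*(-3)*3/3 = -(-3*q)*3/3 = -(-3)*q = 3*q)
3287 + j(N(9, 12)) = 3287 + 3*(12 + 9) = 3287 + 3*21 = 3287 + 63 = 3350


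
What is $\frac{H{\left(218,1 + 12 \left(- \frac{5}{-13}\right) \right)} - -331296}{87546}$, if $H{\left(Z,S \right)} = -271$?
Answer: $\frac{331025}{87546} \approx 3.7812$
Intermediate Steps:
$\frac{H{\left(218,1 + 12 \left(- \frac{5}{-13}\right) \right)} - -331296}{87546} = \frac{-271 - -331296}{87546} = \left(-271 + 331296\right) \frac{1}{87546} = 331025 \cdot \frac{1}{87546} = \frac{331025}{87546}$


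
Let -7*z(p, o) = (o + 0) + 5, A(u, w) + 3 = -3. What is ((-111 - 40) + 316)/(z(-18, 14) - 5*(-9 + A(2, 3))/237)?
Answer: -30415/442 ≈ -68.812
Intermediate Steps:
A(u, w) = -6 (A(u, w) = -3 - 3 = -6)
z(p, o) = -5/7 - o/7 (z(p, o) = -((o + 0) + 5)/7 = -(o + 5)/7 = -(5 + o)/7 = -5/7 - o/7)
((-111 - 40) + 316)/(z(-18, 14) - 5*(-9 + A(2, 3))/237) = ((-111 - 40) + 316)/((-5/7 - ⅐*14) - 5*(-9 - 6)/237) = (-151 + 316)/((-5/7 - 2) - 5*(-15)*(1/237)) = 165/(-19/7 + 75*(1/237)) = 165/(-19/7 + 25/79) = 165/(-1326/553) = 165*(-553/1326) = -30415/442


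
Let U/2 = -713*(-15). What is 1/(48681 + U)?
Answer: 1/70071 ≈ 1.4271e-5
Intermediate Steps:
U = 21390 (U = 2*(-713*(-15)) = 2*10695 = 21390)
1/(48681 + U) = 1/(48681 + 21390) = 1/70071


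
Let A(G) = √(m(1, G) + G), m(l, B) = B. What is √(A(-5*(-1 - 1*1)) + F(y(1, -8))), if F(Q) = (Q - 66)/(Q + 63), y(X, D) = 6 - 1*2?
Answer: √(-4154 + 8978*√5)/67 ≈ 1.8833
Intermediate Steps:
y(X, D) = 4 (y(X, D) = 6 - 2 = 4)
F(Q) = (-66 + Q)/(63 + Q)
A(G) = √2*√G (A(G) = √(G + G) = √(2*G) = √2*√G)
√(A(-5*(-1 - 1*1)) + F(y(1, -8))) = √(√2*√(-5*(-1 - 1*1)) + (-66 + 4)/(63 + 4)) = √(√2*√(-5*(-1 - 1)) - 62/67) = √(√2*√(-5*(-2)) + (1/67)*(-62)) = √(√2*√10 - 62/67) = √(2*√5 - 62/67) = √(-62/67 + 2*√5)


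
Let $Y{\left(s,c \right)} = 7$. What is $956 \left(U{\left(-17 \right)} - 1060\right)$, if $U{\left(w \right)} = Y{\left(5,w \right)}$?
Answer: $-1006668$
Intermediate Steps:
$U{\left(w \right)} = 7$
$956 \left(U{\left(-17 \right)} - 1060\right) = 956 \left(7 - 1060\right) = 956 \left(-1053\right) = -1006668$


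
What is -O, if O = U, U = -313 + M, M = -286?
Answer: 599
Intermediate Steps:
U = -599 (U = -313 - 286 = -599)
O = -599
-O = -1*(-599) = 599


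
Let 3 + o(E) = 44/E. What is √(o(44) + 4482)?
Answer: 8*√70 ≈ 66.933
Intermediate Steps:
o(E) = -3 + 44/E
√(o(44) + 4482) = √((-3 + 44/44) + 4482) = √((-3 + 44*(1/44)) + 4482) = √((-3 + 1) + 4482) = √(-2 + 4482) = √4480 = 8*√70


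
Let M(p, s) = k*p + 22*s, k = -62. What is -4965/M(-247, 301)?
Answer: -1655/7312 ≈ -0.22634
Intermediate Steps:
M(p, s) = -62*p + 22*s
-4965/M(-247, 301) = -4965/(-62*(-247) + 22*301) = -4965/(15314 + 6622) = -4965/21936 = -4965*1/21936 = -1655/7312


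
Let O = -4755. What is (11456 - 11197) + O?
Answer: -4496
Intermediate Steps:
(11456 - 11197) + O = (11456 - 11197) - 4755 = 259 - 4755 = -4496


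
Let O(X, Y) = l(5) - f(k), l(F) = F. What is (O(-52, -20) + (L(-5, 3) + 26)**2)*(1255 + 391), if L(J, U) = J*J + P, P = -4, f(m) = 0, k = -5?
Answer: 3644244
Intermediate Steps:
L(J, U) = -4 + J**2 (L(J, U) = J*J - 4 = J**2 - 4 = -4 + J**2)
O(X, Y) = 5 (O(X, Y) = 5 - 1*0 = 5 + 0 = 5)
(O(-52, -20) + (L(-5, 3) + 26)**2)*(1255 + 391) = (5 + ((-4 + (-5)**2) + 26)**2)*(1255 + 391) = (5 + ((-4 + 25) + 26)**2)*1646 = (5 + (21 + 26)**2)*1646 = (5 + 47**2)*1646 = (5 + 2209)*1646 = 2214*1646 = 3644244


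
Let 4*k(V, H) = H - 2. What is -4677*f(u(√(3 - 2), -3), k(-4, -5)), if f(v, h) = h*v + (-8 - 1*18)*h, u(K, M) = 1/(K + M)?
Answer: -1735167/8 ≈ -2.1690e+5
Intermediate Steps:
k(V, H) = -½ + H/4 (k(V, H) = (H - 2)/4 = (-2 + H)/4 = -½ + H/4)
f(v, h) = -26*h + h*v (f(v, h) = h*v + (-8 - 18)*h = h*v - 26*h = -26*h + h*v)
-4677*f(u(√(3 - 2), -3), k(-4, -5)) = -4677*(-½ + (¼)*(-5))*(-26 + 1/(√(3 - 2) - 3)) = -4677*(-½ - 5/4)*(-26 + 1/(√1 - 3)) = -(-32739)*(-26 + 1/(1 - 3))/4 = -(-32739)*(-26 + 1/(-2))/4 = -(-32739)*(-26 - ½)/4 = -(-32739)*(-53)/(4*2) = -4677*371/8 = -1735167/8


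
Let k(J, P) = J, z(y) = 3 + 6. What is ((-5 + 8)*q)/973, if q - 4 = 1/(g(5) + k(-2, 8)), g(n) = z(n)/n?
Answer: -3/973 ≈ -0.0030832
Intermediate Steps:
z(y) = 9
g(n) = 9/n
q = -1 (q = 4 + 1/(9/5 - 2) = 4 + 1/(-⅕) = 4 - 5 = -1)
((-5 + 8)*q)/973 = ((-5 + 8)*(-1))/973 = (3*(-1))*(1/973) = -3*1/973 = -3/973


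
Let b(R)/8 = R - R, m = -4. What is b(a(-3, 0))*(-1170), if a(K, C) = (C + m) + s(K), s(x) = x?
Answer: 0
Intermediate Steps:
a(K, C) = -4 + C + K (a(K, C) = (C - 4) + K = (-4 + C) + K = -4 + C + K)
b(R) = 0 (b(R) = 8*(R - R) = 8*0 = 0)
b(a(-3, 0))*(-1170) = 0*(-1170) = 0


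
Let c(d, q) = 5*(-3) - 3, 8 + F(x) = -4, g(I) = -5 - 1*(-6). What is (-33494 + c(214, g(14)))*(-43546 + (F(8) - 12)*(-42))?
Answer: 1425533456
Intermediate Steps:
g(I) = 1 (g(I) = -5 + 6 = 1)
F(x) = -12 (F(x) = -8 - 4 = -12)
c(d, q) = -18 (c(d, q) = -15 - 3 = -18)
(-33494 + c(214, g(14)))*(-43546 + (F(8) - 12)*(-42)) = (-33494 - 18)*(-43546 + (-12 - 12)*(-42)) = -33512*(-43546 - 24*(-42)) = -33512*(-43546 + 1008) = -33512*(-42538) = 1425533456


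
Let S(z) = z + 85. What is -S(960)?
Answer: -1045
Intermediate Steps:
S(z) = 85 + z
-S(960) = -(85 + 960) = -1*1045 = -1045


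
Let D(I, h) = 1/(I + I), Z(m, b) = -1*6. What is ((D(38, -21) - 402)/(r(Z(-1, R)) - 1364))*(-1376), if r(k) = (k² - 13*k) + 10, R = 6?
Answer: -1313693/2945 ≈ -446.08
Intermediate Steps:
Z(m, b) = -6
D(I, h) = 1/(2*I)
r(k) = 10 + k² - 13*k
((D(38, -21) - 402)/(r(Z(-1, R)) - 1364))*(-1376) = (((½)/38 - 402)/((10 + (-6)² - 13*(-6)) - 1364))*(-1376) = (((½)*(1/38) - 402)/((10 + 36 + 78) - 1364))*(-1376) = ((1/76 - 402)/(124 - 1364))*(-1376) = -30551/76/(-1240)*(-1376) = -30551/76*(-1/1240)*(-1376) = (30551/94240)*(-1376) = -1313693/2945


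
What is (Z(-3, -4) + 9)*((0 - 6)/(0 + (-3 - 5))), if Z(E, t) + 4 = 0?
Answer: 15/4 ≈ 3.7500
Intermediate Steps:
Z(E, t) = -4 (Z(E, t) = -4 + 0 = -4)
(Z(-3, -4) + 9)*((0 - 6)/(0 + (-3 - 5))) = (-4 + 9)*((0 - 6)/(0 + (-3 - 5))) = 5*(-6/(0 - 8)) = 5*(-6/(-8)) = 5*(-6*(-1/8)) = 5*(3/4) = 15/4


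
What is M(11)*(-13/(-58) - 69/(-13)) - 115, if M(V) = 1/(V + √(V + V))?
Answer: -776219/6786 - 4171*√22/74646 ≈ -114.65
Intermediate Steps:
M(V) = 1/(V + √2*√V) (M(V) = 1/(V + √(2*V)) = 1/(V + √2*√V))
M(11)*(-13/(-58) - 69/(-13)) - 115 = (-13/(-58) - 69/(-13))/(11 + √2*√11) - 115 = (-13*(-1/58) - 69*(-1/13))/(11 + √22) - 115 = (13/58 + 69/13)/(11 + √22) - 115 = (4171/754)/(11 + √22) - 115 = 4171/(754*(11 + √22)) - 115 = -115 + 4171/(754*(11 + √22))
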